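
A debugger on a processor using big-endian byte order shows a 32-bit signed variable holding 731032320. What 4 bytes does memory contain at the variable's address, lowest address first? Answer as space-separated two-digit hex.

731032320 in hexadecimal, padded to 32 bits, is 0x2B92AB00.
Split into bytes (most-significant first): 2B 92 AB 00.
In big-endian order the high byte comes first in memory.
So the memory order matches the most-significant-first order: 2B 92 AB 00.

2B 92 AB 00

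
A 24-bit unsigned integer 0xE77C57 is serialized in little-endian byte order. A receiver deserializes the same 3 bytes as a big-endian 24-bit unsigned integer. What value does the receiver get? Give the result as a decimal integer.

5733607

Stored little-endian, the bytes at ascending addresses are 57 7C E7.
Read back as big-endian, the last byte is least significant, giving 0x577CE7.
0x577CE7 = 5733607.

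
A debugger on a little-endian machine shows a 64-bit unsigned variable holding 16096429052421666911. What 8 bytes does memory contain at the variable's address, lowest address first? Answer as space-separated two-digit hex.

5F F8 DE CD F0 00 62 DF

16096429052421666911 in hexadecimal, padded to 64 bits, is 0xDF6200F0CDDEF85F.
Split into bytes (most-significant first): DF 62 00 F0 CD DE F8 5F.
Little-endian: lowest address holds the least-significant byte.
So at ascending addresses the bytes are 5F F8 DE CD F0 00 62 DF.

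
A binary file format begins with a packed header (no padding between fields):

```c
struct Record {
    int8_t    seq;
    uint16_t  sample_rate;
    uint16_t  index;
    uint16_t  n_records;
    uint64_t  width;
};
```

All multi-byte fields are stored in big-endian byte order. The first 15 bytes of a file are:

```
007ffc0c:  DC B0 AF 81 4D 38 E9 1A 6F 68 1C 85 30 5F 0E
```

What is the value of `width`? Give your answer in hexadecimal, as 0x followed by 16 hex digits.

0x1A6F681C85305F0E

`width` follows `seq` (1 B), `sample_rate` (2 B), `index` (2 B), `n_records` (2 B), so it starts at offset 1 + 2 + 2 + 2 = 7 and occupies 8 bytes.
Bytes at offsets 7..14: 1A 6F 68 1C 85 30 5F 0E.
Big-endian: lowest address holds the most-significant byte.
The bytes are already most-significant first: 0x1A6F681C85305F0E.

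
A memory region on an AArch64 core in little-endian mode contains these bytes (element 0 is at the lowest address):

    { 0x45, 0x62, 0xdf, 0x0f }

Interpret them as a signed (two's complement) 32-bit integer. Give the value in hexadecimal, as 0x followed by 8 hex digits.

0x0FDF6245

Little-endian: lowest address holds the least-significant byte.
Reassemble most-significant byte first: 0F DF 62 45 → 0x0FDF6245.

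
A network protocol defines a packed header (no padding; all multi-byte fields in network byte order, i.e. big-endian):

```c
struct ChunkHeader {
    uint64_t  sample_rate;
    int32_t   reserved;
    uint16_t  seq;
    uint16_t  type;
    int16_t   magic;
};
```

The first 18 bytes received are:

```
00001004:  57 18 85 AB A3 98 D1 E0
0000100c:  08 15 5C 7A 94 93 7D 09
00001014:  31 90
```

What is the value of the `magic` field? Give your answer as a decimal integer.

`magic` follows `sample_rate` (8 B), `reserved` (4 B), `seq` (2 B), `type` (2 B), so it starts at offset 8 + 4 + 2 + 2 = 16 and occupies 2 bytes.
Bytes at offsets 16..17: 31 90.
Big-endian: lowest address holds the most-significant byte.
The bytes are already most-significant first: 0x3190.
0x3190 = 12688.

12688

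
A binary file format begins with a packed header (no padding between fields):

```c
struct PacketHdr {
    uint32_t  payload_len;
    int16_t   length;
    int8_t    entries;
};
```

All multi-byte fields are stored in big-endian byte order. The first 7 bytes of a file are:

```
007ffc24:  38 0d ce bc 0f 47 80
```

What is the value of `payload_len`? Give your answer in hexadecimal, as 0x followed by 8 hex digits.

`payload_len` is the first field, at byte offset 0, occupying 4 bytes.
Bytes at offsets 0..3: 38 0D CE BC.
Big-endian stores the most-significant byte at the lowest address.
The bytes are already most-significant first: 0x380DCEBC.

0x380DCEBC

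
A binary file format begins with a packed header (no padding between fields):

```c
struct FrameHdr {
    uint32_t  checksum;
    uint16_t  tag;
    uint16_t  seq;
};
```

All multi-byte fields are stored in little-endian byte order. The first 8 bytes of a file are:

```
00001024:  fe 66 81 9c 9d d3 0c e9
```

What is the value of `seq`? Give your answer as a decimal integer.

59660

`seq` follows `checksum` (4 B), `tag` (2 B), so it starts at offset 4 + 2 = 6 and occupies 2 bytes.
Bytes at offsets 6..7: 0C E9.
Little-endian stores the least-significant byte at the lowest address.
Reassemble most-significant byte first: E9 0C → 0xE90C.
0xE90C = 59660.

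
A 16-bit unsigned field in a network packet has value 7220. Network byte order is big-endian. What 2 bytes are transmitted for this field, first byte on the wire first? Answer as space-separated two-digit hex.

1C 34

7220 in hexadecimal, padded to 16 bits, is 0x1C34.
Split into bytes (most-significant first): 1C 34.
Big-endian: lowest address holds the most-significant byte.
So the memory order matches the most-significant-first order: 1C 34.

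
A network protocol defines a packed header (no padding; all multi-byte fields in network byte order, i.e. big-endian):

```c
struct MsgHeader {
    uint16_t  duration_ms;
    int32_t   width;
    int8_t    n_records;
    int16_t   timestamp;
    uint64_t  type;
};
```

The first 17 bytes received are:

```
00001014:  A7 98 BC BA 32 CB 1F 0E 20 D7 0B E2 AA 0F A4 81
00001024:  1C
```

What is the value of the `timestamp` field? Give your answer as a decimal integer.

3616

`timestamp` follows `duration_ms` (2 B), `width` (4 B), `n_records` (1 B), so it starts at offset 2 + 4 + 1 = 7 and occupies 2 bytes.
Bytes at offsets 7..8: 0E 20.
In big-endian order the high byte comes first in memory.
The bytes are already most-significant first: 0x0E20.
0x0E20 = 3616.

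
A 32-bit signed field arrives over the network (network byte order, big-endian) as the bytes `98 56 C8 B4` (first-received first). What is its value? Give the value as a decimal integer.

-1739142988

Big-endian stores the most-significant byte at the lowest address.
The bytes are already most-significant first: 0x9856C8B4.
Top bit is set, so as a signed 32-bit value this is 0x9856C8B4 − 2^32 = -1739142988.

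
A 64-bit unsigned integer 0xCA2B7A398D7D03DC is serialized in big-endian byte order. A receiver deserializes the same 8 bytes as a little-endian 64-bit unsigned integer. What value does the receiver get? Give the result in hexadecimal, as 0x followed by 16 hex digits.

Stored big-endian, the bytes at ascending addresses are CA 2B 7A 39 8D 7D 03 DC.
Read back as little-endian, the first byte is least significant, giving 0xDC037D8D397A2BCA.

0xDC037D8D397A2BCA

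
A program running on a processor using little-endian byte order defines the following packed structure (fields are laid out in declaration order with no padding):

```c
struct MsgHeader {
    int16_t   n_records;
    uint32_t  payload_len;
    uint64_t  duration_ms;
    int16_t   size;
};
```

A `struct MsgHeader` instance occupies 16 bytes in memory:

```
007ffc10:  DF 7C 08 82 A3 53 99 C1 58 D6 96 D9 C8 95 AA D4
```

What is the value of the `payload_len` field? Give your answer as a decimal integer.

`payload_len` follows `n_records` (2 bytes), so it starts at byte offset 2 and occupies 4 bytes.
Bytes at offsets 2..5: 08 82 A3 53.
Little-endian: lowest address holds the least-significant byte.
Reassemble most-significant byte first: 53 A3 82 08 → 0x53A38208.
0x53A38208 = 1403224584.

1403224584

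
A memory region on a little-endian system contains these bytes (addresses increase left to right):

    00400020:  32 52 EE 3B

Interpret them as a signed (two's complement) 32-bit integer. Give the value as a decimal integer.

1005474354

Little-endian: lowest address holds the least-significant byte.
Reassemble most-significant byte first: 3B EE 52 32 → 0x3BEE5232.
0x3BEE5232 = 1005474354.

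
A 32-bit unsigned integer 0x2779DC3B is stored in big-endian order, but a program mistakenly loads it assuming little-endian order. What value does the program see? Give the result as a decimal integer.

Stored big-endian, the bytes at ascending addresses are 27 79 DC 3B.
Read back as little-endian, the first byte is least significant, giving 0x3BDC7927.
0x3BDC7927 = 1004304679.

1004304679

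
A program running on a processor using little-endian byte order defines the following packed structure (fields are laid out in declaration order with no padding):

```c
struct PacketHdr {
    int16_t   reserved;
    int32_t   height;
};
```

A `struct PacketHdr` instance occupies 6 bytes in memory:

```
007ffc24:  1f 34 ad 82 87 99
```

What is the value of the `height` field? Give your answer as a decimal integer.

`height` follows `reserved` (2 bytes), so it starts at byte offset 2 and occupies 4 bytes.
Bytes at offsets 2..5: AD 82 87 99.
Little-endian stores the least-significant byte at the lowest address.
Reassemble most-significant byte first: 99 87 82 AD → 0x998782AD.
Top bit is set, so as a signed 32-bit value this is 0x998782AD − 2^32 = -1719172435.

-1719172435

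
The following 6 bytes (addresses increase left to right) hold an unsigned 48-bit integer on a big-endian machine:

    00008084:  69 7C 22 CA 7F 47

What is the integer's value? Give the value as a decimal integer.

Big-endian: lowest address holds the most-significant byte.
The bytes are already most-significant first: 0x697C22CA7F47.
0x697C22CA7F47 = 115981880557383.

115981880557383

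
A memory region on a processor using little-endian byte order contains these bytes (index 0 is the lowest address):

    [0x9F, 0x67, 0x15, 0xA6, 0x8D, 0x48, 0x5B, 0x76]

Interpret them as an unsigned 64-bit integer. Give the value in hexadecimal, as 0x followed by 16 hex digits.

0x765B488DA615679F

Little-endian stores the least-significant byte at the lowest address.
Reassemble most-significant byte first: 76 5B 48 8D A6 15 67 9F → 0x765B488DA615679F.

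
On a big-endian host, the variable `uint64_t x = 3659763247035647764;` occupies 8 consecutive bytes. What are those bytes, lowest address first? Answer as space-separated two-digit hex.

32 CA 17 48 6D 97 07 14

3659763247035647764 in hexadecimal, padded to 64 bits, is 0x32CA17486D970714.
Split into bytes (most-significant first): 32 CA 17 48 6D 97 07 14.
Big-endian: lowest address holds the most-significant byte.
So the memory order matches the most-significant-first order: 32 CA 17 48 6D 97 07 14.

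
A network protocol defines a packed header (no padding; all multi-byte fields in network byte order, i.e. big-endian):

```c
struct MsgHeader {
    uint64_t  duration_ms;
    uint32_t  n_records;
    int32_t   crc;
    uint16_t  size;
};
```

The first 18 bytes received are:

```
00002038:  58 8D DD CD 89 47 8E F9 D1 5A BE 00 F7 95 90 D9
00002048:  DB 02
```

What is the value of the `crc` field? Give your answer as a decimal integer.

-141192999

`crc` follows `duration_ms` (8 B), `n_records` (4 B), so it starts at offset 8 + 4 = 12 and occupies 4 bytes.
Bytes at offsets 12..15: F7 95 90 D9.
In big-endian order the high byte comes first in memory.
The bytes are already most-significant first: 0xF79590D9.
Top bit is set, so as a signed 32-bit value this is 0xF79590D9 − 2^32 = -141192999.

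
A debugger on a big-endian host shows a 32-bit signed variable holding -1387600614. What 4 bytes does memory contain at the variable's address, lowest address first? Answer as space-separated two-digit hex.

AD 4A E5 1A

Two's complement of -1387600614 in 32 bits: 1387600614 = 0x52B51AE6; invert → 0xAD4AE519; add 1 → 0xAD4AE51A.
Split into bytes (most-significant first): AD 4A E5 1A.
In big-endian order the high byte comes first in memory.
So the memory order matches the most-significant-first order: AD 4A E5 1A.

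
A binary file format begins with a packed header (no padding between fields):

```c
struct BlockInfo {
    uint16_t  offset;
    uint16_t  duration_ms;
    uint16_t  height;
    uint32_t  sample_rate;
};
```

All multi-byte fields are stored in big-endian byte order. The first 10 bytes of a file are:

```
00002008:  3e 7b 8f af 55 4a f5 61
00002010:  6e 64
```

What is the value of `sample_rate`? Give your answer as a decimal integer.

`sample_rate` follows `offset` (2 B), `duration_ms` (2 B), `height` (2 B), so it starts at offset 2 + 2 + 2 = 6 and occupies 4 bytes.
Bytes at offsets 6..9: F5 61 6E 64.
In big-endian order the high byte comes first in memory.
The bytes are already most-significant first: 0xF5616E64.
0xF5616E64 = 4116803172.

4116803172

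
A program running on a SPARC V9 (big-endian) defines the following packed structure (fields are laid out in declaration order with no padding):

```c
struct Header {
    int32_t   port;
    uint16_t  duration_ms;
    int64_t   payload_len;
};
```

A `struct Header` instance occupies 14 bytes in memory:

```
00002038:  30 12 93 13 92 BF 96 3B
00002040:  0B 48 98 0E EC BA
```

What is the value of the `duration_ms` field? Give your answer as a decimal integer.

`duration_ms` follows `port` (4 bytes), so it starts at byte offset 4 and occupies 2 bytes.
Bytes at offsets 4..5: 92 BF.
In big-endian order the high byte comes first in memory.
The bytes are already most-significant first: 0x92BF.
0x92BF = 37567.

37567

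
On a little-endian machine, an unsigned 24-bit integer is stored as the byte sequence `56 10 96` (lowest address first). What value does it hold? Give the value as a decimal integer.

Little-endian: lowest address holds the least-significant byte.
Reassemble most-significant byte first: 96 10 56 → 0x961056.
0x961056 = 9834582.

9834582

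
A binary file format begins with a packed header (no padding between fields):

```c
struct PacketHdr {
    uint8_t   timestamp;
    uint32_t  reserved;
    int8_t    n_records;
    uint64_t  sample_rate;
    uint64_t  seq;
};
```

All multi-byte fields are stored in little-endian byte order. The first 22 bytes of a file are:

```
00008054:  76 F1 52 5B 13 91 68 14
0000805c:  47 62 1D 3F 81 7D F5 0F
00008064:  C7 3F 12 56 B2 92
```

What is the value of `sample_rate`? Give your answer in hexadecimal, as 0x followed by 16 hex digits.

`sample_rate` follows `timestamp` (1 B), `reserved` (4 B), `n_records` (1 B), so it starts at offset 1 + 4 + 1 = 6 and occupies 8 bytes.
Bytes at offsets 6..13: 68 14 47 62 1D 3F 81 7D.
In little-endian order the low byte comes first in memory.
Reassemble most-significant byte first: 7D 81 3F 1D 62 47 14 68 → 0x7D813F1D62471468.

0x7D813F1D62471468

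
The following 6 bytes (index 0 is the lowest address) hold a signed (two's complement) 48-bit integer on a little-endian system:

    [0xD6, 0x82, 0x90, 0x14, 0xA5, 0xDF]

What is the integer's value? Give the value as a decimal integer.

-35574869097770

Little-endian stores the least-significant byte at the lowest address.
Reassemble most-significant byte first: DF A5 14 90 82 D6 → 0xDFA5149082D6.
Top bit is set, so as a signed 48-bit value this is 0xDFA5149082D6 − 2^48 = -35574869097770.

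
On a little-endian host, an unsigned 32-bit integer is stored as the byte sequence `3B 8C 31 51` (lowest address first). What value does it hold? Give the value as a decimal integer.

1362201659

Little-endian stores the least-significant byte at the lowest address.
Reassemble most-significant byte first: 51 31 8C 3B → 0x51318C3B.
0x51318C3B = 1362201659.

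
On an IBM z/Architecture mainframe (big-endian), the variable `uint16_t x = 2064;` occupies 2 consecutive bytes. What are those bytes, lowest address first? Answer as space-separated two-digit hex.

08 10

2064 in hexadecimal, padded to 16 bits, is 0x0810.
Split into bytes (most-significant first): 08 10.
Big-endian: lowest address holds the most-significant byte.
So the memory order matches the most-significant-first order: 08 10.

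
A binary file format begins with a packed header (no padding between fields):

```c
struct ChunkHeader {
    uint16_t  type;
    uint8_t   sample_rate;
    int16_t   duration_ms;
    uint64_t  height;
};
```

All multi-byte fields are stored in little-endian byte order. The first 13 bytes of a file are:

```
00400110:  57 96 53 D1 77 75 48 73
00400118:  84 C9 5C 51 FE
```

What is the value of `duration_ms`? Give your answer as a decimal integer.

30673

`duration_ms` follows `type` (2 B), `sample_rate` (1 B), so it starts at offset 2 + 1 = 3 and occupies 2 bytes.
Bytes at offsets 3..4: D1 77.
Little-endian stores the least-significant byte at the lowest address.
Reassemble most-significant byte first: 77 D1 → 0x77D1.
0x77D1 = 30673.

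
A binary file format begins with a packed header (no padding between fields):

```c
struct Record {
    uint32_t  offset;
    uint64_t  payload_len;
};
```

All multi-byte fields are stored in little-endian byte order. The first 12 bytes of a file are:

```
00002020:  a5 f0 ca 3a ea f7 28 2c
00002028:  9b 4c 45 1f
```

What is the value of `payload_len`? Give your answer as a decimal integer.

`payload_len` follows `offset` (4 bytes), so it starts at byte offset 4 and occupies 8 bytes.
Bytes at offsets 4..11: EA F7 28 2C 9B 4C 45 1F.
Little-endian: lowest address holds the least-significant byte.
Reassemble most-significant byte first: 1F 45 4C 9B 2C 28 F7 EA → 0x1F454C9B2C28F7EA.
0x1F454C9B2C28F7EA = 2253291417913325546.

2253291417913325546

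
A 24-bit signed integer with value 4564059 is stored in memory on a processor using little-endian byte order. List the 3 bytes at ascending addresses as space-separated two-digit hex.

4564059 in hexadecimal, padded to 24 bits, is 0x45A45B.
Split into bytes (most-significant first): 45 A4 5B.
Little-endian stores the least-significant byte at the lowest address.
So at ascending addresses the bytes are 5B A4 45.

5B A4 45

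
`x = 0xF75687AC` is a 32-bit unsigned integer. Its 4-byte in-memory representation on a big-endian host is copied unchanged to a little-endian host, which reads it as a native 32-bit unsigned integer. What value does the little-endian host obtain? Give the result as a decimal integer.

Stored big-endian, the bytes at ascending addresses are F7 56 87 AC.
Read back as little-endian, the first byte is least significant, giving 0xAC8756F7.
0xAC8756F7 = 2894550775.

2894550775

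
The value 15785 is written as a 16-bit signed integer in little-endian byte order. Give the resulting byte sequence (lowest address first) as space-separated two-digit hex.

15785 in hexadecimal, padded to 16 bits, is 0x3DA9.
Split into bytes (most-significant first): 3D A9.
In little-endian order the low byte comes first in memory.
So at ascending addresses the bytes are A9 3D.

A9 3D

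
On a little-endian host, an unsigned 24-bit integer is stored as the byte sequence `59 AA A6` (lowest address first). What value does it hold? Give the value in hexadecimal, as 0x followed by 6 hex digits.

Little-endian stores the least-significant byte at the lowest address.
Reassemble most-significant byte first: A6 AA 59 → 0xA6AA59.

0xA6AA59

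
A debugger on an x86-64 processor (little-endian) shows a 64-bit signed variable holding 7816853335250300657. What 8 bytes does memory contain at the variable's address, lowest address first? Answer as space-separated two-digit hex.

F1 EE EB 64 B1 0A 7B 6C

7816853335250300657 in hexadecimal, padded to 64 bits, is 0x6C7B0AB164EBEEF1.
Split into bytes (most-significant first): 6C 7B 0A B1 64 EB EE F1.
Little-endian stores the least-significant byte at the lowest address.
So at ascending addresses the bytes are F1 EE EB 64 B1 0A 7B 6C.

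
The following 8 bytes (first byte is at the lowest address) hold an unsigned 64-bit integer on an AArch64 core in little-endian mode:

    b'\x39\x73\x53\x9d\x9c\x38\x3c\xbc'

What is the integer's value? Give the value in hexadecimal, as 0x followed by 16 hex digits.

0xBC3C389C9D537339

Little-endian stores the least-significant byte at the lowest address.
Reassemble most-significant byte first: BC 3C 38 9C 9D 53 73 39 → 0xBC3C389C9D537339.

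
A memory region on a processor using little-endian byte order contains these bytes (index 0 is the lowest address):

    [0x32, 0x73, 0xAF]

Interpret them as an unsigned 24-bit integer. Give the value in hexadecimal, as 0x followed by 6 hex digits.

0xAF7332

Little-endian: lowest address holds the least-significant byte.
Reassemble most-significant byte first: AF 73 32 → 0xAF7332.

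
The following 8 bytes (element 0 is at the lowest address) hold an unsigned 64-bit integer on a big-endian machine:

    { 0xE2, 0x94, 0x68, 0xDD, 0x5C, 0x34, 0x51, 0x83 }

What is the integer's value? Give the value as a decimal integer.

16326789849068884355

Big-endian: lowest address holds the most-significant byte.
The bytes are already most-significant first: 0xE29468DD5C345183.
0xE29468DD5C345183 = 16326789849068884355.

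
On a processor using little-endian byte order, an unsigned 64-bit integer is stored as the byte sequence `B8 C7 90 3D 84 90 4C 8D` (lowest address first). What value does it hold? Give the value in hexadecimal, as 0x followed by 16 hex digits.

Little-endian stores the least-significant byte at the lowest address.
Reassemble most-significant byte first: 8D 4C 90 84 3D 90 C7 B8 → 0x8D4C90843D90C7B8.

0x8D4C90843D90C7B8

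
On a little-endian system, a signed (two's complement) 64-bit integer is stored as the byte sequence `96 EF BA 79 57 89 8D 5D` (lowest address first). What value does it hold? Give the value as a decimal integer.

6741195226040954774

Little-endian: lowest address holds the least-significant byte.
Reassemble most-significant byte first: 5D 8D 89 57 79 BA EF 96 → 0x5D8D895779BAEF96.
0x5D8D895779BAEF96 = 6741195226040954774.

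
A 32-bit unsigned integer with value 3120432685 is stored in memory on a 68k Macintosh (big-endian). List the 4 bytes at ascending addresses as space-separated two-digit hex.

3120432685 in hexadecimal, padded to 32 bits, is 0xB9FE062D.
Split into bytes (most-significant first): B9 FE 06 2D.
In big-endian order the high byte comes first in memory.
So the memory order matches the most-significant-first order: B9 FE 06 2D.

B9 FE 06 2D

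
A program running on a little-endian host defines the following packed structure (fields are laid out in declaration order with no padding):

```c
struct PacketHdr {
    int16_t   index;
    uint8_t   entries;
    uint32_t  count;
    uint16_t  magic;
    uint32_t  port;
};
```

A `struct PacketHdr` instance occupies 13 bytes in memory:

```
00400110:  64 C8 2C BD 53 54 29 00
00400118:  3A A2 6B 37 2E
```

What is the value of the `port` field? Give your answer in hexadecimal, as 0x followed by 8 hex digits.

`port` follows `index` (2 B), `entries` (1 B), `count` (4 B), `magic` (2 B), so it starts at offset 2 + 1 + 4 + 2 = 9 and occupies 4 bytes.
Bytes at offsets 9..12: A2 6B 37 2E.
Little-endian stores the least-significant byte at the lowest address.
Reassemble most-significant byte first: 2E 37 6B A2 → 0x2E376BA2.

0x2E376BA2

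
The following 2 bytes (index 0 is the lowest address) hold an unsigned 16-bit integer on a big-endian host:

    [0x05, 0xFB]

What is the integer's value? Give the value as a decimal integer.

1531

Big-endian: lowest address holds the most-significant byte.
The bytes are already most-significant first: 0x05FB.
0x05FB = 1531.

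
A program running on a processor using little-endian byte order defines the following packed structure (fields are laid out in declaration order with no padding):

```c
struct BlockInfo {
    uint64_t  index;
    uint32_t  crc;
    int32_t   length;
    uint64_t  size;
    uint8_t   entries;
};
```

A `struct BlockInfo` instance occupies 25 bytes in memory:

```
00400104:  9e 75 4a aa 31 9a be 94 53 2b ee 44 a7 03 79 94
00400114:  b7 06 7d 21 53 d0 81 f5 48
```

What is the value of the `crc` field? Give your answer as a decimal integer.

1156459347

`crc` follows `index` (8 bytes), so it starts at byte offset 8 and occupies 4 bytes.
Bytes at offsets 8..11: 53 2B EE 44.
Little-endian: lowest address holds the least-significant byte.
Reassemble most-significant byte first: 44 EE 2B 53 → 0x44EE2B53.
0x44EE2B53 = 1156459347.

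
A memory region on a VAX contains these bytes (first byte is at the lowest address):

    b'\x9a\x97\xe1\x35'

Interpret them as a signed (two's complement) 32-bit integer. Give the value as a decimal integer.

In little-endian order the low byte comes first in memory.
Reassemble most-significant byte first: 35 E1 97 9A → 0x35E1979A.
0x35E1979A = 903976858.

903976858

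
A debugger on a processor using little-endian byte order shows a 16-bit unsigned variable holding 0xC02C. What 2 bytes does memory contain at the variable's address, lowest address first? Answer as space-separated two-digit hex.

2C C0

Split into bytes (most-significant first): C0 2C.
Little-endian: lowest address holds the least-significant byte.
So at ascending addresses the bytes are 2C C0.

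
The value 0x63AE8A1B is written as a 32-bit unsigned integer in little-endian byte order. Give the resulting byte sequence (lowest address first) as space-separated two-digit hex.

1B 8A AE 63

Split into bytes (most-significant first): 63 AE 8A 1B.
In little-endian order the low byte comes first in memory.
So at ascending addresses the bytes are 1B 8A AE 63.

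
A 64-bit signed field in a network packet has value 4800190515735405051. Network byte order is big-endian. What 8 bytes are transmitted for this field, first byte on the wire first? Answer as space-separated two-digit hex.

42 9D B3 D7 70 9B A1 FB

4800190515735405051 in hexadecimal, padded to 64 bits, is 0x429DB3D7709BA1FB.
Split into bytes (most-significant first): 42 9D B3 D7 70 9B A1 FB.
Big-endian: lowest address holds the most-significant byte.
So the memory order matches the most-significant-first order: 42 9D B3 D7 70 9B A1 FB.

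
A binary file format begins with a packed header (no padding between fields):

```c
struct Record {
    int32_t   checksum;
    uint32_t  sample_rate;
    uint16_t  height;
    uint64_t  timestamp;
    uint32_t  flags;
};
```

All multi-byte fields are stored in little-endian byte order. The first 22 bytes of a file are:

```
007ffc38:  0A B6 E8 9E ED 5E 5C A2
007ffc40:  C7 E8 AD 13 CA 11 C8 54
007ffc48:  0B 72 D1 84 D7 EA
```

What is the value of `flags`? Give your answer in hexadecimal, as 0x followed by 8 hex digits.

`flags` follows `checksum` (4 B), `sample_rate` (4 B), `height` (2 B), `timestamp` (8 B), so it starts at offset 4 + 4 + 2 + 8 = 18 and occupies 4 bytes.
Bytes at offsets 18..21: D1 84 D7 EA.
In little-endian order the low byte comes first in memory.
Reassemble most-significant byte first: EA D7 84 D1 → 0xEAD784D1.

0xEAD784D1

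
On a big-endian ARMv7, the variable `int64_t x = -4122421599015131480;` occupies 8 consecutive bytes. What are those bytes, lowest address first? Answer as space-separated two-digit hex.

C6 CA 37 65 B0 4E 26 A8

Two's complement of -4122421599015131480 in 64 bits: 4122421599015131480 = 0x3935C89A4FB1D958; invert → 0xC6CA3765B04E26A7; add 1 → 0xC6CA3765B04E26A8.
Split into bytes (most-significant first): C6 CA 37 65 B0 4E 26 A8.
Big-endian: lowest address holds the most-significant byte.
So the memory order matches the most-significant-first order: C6 CA 37 65 B0 4E 26 A8.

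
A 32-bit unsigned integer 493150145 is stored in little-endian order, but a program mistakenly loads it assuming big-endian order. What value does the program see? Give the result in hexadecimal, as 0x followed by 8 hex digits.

0xC1DF641D

493150145 in 32-bit hexadecimal is 0x1D64DFC1.
Stored little-endian, the bytes at ascending addresses are C1 DF 64 1D.
Read back as big-endian, the last byte is least significant, giving 0xC1DF641D.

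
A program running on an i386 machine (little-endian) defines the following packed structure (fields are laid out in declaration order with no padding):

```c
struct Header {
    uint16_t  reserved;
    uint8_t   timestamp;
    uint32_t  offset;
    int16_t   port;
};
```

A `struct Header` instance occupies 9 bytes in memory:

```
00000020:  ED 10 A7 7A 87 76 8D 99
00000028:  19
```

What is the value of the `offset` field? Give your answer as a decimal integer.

`offset` follows `reserved` (2 B), `timestamp` (1 B), so it starts at offset 2 + 1 = 3 and occupies 4 bytes.
Bytes at offsets 3..6: 7A 87 76 8D.
Little-endian stores the least-significant byte at the lowest address.
Reassemble most-significant byte first: 8D 76 87 7A → 0x8D76877A.
0x8D76877A = 2373355386.

2373355386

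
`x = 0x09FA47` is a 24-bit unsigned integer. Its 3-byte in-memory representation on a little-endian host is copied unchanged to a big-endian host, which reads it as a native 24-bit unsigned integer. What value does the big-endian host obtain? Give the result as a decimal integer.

4717065

Stored little-endian, the bytes at ascending addresses are 47 FA 09.
Read back as big-endian, the last byte is least significant, giving 0x47FA09.
0x47FA09 = 4717065.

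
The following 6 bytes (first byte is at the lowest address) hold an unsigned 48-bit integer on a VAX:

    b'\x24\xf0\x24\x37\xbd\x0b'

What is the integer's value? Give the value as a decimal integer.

12907301892132

Little-endian: lowest address holds the least-significant byte.
Reassemble most-significant byte first: 0B BD 37 24 F0 24 → 0x0BBD3724F024.
0x0BBD3724F024 = 12907301892132.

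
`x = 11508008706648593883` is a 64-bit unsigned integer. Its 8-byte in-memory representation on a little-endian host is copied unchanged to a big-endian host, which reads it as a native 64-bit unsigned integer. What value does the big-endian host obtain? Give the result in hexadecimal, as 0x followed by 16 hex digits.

0xDB55E457F2A8B49F

11508008706648593883 in 64-bit hexadecimal is 0x9FB4A8F257E455DB.
Stored little-endian, the bytes at ascending addresses are DB 55 E4 57 F2 A8 B4 9F.
Read back as big-endian, the last byte is least significant, giving 0xDB55E457F2A8B49F.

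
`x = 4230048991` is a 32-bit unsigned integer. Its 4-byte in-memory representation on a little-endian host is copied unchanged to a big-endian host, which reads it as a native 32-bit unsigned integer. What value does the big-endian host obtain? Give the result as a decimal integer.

3748405756

4230048991 in 32-bit hexadecimal is 0xFC216CDF.
Stored little-endian, the bytes at ascending addresses are DF 6C 21 FC.
Read back as big-endian, the last byte is least significant, giving 0xDF6C21FC.
0xDF6C21FC = 3748405756.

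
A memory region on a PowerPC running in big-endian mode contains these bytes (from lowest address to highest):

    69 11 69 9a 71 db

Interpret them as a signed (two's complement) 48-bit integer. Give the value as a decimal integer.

115523507089883

In big-endian order the high byte comes first in memory.
The bytes are already most-significant first: 0x6911699A71DB.
0x6911699A71DB = 115523507089883.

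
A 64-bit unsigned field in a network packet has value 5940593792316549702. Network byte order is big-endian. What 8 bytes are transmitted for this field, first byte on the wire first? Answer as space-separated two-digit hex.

52 71 3A 94 59 EB 2A 46

5940593792316549702 in hexadecimal, padded to 64 bits, is 0x52713A9459EB2A46.
Split into bytes (most-significant first): 52 71 3A 94 59 EB 2A 46.
Big-endian stores the most-significant byte at the lowest address.
So the memory order matches the most-significant-first order: 52 71 3A 94 59 EB 2A 46.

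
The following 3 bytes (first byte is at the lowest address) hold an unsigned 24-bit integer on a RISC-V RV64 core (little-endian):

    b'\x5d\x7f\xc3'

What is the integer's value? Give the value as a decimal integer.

12812125

Little-endian stores the least-significant byte at the lowest address.
Reassemble most-significant byte first: C3 7F 5D → 0xC37F5D.
0xC37F5D = 12812125.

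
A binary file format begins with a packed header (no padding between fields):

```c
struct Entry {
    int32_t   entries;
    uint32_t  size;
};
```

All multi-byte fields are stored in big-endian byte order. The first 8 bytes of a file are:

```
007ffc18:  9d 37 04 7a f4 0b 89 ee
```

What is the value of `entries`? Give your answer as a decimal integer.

`entries` is the first field, at byte offset 0, occupying 4 bytes.
Bytes at offsets 0..3: 9D 37 04 7A.
In big-endian order the high byte comes first in memory.
The bytes are already most-significant first: 0x9D37047A.
Top bit is set, so as a signed 32-bit value this is 0x9D37047A − 2^32 = -1657338758.

-1657338758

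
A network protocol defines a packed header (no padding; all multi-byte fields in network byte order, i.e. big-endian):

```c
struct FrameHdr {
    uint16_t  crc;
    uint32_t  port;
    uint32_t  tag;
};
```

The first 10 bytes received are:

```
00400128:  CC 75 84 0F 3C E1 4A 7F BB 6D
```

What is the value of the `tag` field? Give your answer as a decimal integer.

1249885037

`tag` follows `crc` (2 B), `port` (4 B), so it starts at offset 2 + 4 = 6 and occupies 4 bytes.
Bytes at offsets 6..9: 4A 7F BB 6D.
Big-endian: lowest address holds the most-significant byte.
The bytes are already most-significant first: 0x4A7FBB6D.
0x4A7FBB6D = 1249885037.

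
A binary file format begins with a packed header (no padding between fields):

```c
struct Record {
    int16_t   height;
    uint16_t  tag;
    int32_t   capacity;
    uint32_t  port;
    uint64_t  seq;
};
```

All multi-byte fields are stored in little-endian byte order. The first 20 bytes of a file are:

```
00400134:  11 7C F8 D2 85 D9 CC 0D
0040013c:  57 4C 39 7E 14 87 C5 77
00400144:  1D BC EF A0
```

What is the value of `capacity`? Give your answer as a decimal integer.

231528837

`capacity` follows `height` (2 B), `tag` (2 B), so it starts at offset 2 + 2 = 4 and occupies 4 bytes.
Bytes at offsets 4..7: 85 D9 CC 0D.
In little-endian order the low byte comes first in memory.
Reassemble most-significant byte first: 0D CC D9 85 → 0x0DCCD985.
0x0DCCD985 = 231528837.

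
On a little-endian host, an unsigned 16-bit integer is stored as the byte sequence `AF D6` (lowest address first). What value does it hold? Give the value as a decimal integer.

54959

Little-endian stores the least-significant byte at the lowest address.
Reassemble most-significant byte first: D6 AF → 0xD6AF.
0xD6AF = 54959.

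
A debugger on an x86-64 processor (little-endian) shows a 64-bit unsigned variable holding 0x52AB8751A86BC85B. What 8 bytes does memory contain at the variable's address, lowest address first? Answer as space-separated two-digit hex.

Split into bytes (most-significant first): 52 AB 87 51 A8 6B C8 5B.
Little-endian: lowest address holds the least-significant byte.
So at ascending addresses the bytes are 5B C8 6B A8 51 87 AB 52.

5B C8 6B A8 51 87 AB 52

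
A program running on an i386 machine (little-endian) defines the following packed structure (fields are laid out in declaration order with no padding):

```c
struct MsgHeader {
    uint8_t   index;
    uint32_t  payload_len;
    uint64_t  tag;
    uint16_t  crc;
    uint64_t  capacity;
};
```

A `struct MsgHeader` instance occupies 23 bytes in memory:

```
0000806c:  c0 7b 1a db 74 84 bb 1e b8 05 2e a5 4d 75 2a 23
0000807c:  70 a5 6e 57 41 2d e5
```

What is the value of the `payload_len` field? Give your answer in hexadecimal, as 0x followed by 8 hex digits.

`payload_len` follows `index` (1 byte), so it starts at byte offset 1 and occupies 4 bytes.
Bytes at offsets 1..4: 7B 1A DB 74.
Little-endian: lowest address holds the least-significant byte.
Reassemble most-significant byte first: 74 DB 1A 7B → 0x74DB1A7B.

0x74DB1A7B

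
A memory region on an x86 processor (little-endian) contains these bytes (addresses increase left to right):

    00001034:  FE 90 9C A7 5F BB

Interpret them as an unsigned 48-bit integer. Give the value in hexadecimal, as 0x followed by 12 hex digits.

Little-endian stores the least-significant byte at the lowest address.
Reassemble most-significant byte first: BB 5F A7 9C 90 FE → 0xBB5FA79C90FE.

0xBB5FA79C90FE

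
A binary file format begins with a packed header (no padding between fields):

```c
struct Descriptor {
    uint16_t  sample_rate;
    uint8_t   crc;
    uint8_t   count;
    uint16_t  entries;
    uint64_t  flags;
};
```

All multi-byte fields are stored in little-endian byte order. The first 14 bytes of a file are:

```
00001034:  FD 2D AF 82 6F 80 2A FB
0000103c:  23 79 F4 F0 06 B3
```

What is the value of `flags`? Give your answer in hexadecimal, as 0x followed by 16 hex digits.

0xB306F0F47923FB2A

`flags` follows `sample_rate` (2 B), `crc` (1 B), `count` (1 B), `entries` (2 B), so it starts at offset 2 + 1 + 1 + 2 = 6 and occupies 8 bytes.
Bytes at offsets 6..13: 2A FB 23 79 F4 F0 06 B3.
Little-endian stores the least-significant byte at the lowest address.
Reassemble most-significant byte first: B3 06 F0 F4 79 23 FB 2A → 0xB306F0F47923FB2A.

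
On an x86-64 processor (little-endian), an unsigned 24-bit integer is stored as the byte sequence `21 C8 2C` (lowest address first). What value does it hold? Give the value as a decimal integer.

2934817

Little-endian: lowest address holds the least-significant byte.
Reassemble most-significant byte first: 2C C8 21 → 0x2CC821.
0x2CC821 = 2934817.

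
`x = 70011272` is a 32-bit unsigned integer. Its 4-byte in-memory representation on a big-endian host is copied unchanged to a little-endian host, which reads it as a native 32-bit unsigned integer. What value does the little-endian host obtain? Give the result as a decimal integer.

70011272 in 32-bit hexadecimal is 0x042C4988.
Stored big-endian, the bytes at ascending addresses are 04 2C 49 88.
Read back as little-endian, the first byte is least significant, giving 0x88492C04.
0x88492C04 = 2286496772.

2286496772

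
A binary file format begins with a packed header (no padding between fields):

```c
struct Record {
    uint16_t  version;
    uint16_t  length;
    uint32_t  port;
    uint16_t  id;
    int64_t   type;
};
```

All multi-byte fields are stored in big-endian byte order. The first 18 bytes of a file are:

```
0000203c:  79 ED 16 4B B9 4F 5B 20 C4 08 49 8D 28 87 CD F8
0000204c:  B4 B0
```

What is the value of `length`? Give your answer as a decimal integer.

`length` follows `version` (2 bytes), so it starts at byte offset 2 and occupies 2 bytes.
Bytes at offsets 2..3: 16 4B.
Big-endian: lowest address holds the most-significant byte.
The bytes are already most-significant first: 0x164B.
0x164B = 5707.

5707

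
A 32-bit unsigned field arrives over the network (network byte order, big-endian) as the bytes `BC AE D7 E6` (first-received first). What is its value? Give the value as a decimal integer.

3165575142

Big-endian: lowest address holds the most-significant byte.
The bytes are already most-significant first: 0xBCAED7E6.
0xBCAED7E6 = 3165575142.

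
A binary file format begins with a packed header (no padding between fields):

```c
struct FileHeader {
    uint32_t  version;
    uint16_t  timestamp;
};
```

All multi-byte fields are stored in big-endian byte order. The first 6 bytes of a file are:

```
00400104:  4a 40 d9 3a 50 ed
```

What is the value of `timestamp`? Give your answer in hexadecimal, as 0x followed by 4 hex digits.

`timestamp` follows `version` (4 bytes), so it starts at byte offset 4 and occupies 2 bytes.
Bytes at offsets 4..5: 50 ED.
Big-endian: lowest address holds the most-significant byte.
The bytes are already most-significant first: 0x50ED.

0x50ED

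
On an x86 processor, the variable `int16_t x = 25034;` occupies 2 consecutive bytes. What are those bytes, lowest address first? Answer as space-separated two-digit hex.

CA 61

25034 in hexadecimal, padded to 16 bits, is 0x61CA.
Split into bytes (most-significant first): 61 CA.
Little-endian stores the least-significant byte at the lowest address.
So at ascending addresses the bytes are CA 61.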